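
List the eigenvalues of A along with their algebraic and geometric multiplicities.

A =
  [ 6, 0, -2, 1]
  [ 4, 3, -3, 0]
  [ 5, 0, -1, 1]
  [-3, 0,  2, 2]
λ = 1: alg = 1, geom = 1; λ = 3: alg = 3, geom = 1

Step 1 — factor the characteristic polynomial to read off the algebraic multiplicities:
  χ_A(x) = (x - 3)^3*(x - 1)

Step 2 — compute geometric multiplicities via the rank-nullity identity g(λ) = n − rank(A − λI):
  rank(A − (1)·I) = 3, so dim ker(A − (1)·I) = n − 3 = 1
  rank(A − (3)·I) = 3, so dim ker(A − (3)·I) = n − 3 = 1

Summary:
  λ = 1: algebraic multiplicity = 1, geometric multiplicity = 1
  λ = 3: algebraic multiplicity = 3, geometric multiplicity = 1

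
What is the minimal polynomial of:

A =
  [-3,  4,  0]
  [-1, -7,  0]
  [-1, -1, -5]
x^3 + 15*x^2 + 75*x + 125

The characteristic polynomial is χ_A(x) = (x + 5)^3, so the eigenvalues are known. The minimal polynomial is
  m_A(x) = Π_λ (x − λ)^{k_λ}
where k_λ is the size of the *largest* Jordan block for λ (equivalently, the smallest k with (A − λI)^k v = 0 for every generalised eigenvector v of λ).

  λ = -5: largest Jordan block has size 3, contributing (x + 5)^3

So m_A(x) = (x + 5)^3 = x^3 + 15*x^2 + 75*x + 125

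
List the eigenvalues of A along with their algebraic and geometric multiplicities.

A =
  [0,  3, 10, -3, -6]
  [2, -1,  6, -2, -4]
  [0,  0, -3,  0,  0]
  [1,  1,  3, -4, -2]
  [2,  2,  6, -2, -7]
λ = -3: alg = 5, geom = 3

Step 1 — factor the characteristic polynomial to read off the algebraic multiplicities:
  χ_A(x) = (x + 3)^5

Step 2 — compute geometric multiplicities via the rank-nullity identity g(λ) = n − rank(A − λI):
  rank(A − (-3)·I) = 2, so dim ker(A − (-3)·I) = n − 2 = 3

Summary:
  λ = -3: algebraic multiplicity = 5, geometric multiplicity = 3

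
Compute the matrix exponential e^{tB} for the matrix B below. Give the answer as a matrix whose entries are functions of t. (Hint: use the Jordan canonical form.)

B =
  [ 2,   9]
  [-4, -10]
e^{tB} =
  [6*t*exp(-4*t) + exp(-4*t), 9*t*exp(-4*t)]
  [-4*t*exp(-4*t), -6*t*exp(-4*t) + exp(-4*t)]

Strategy: write B = P · J · P⁻¹ where J is a Jordan canonical form, so e^{tB} = P · e^{tJ} · P⁻¹, and e^{tJ} can be computed block-by-block.

B has Jordan form
J =
  [-4,  1]
  [ 0, -4]
(up to reordering of blocks).

Per-block formulas:
  For a 2×2 Jordan block J_2(-4): exp(t · J_2(-4)) = e^(-4t)·(I + t·N), where N is the 2×2 nilpotent shift.

After assembling e^{tJ} and conjugating by P, we get:

e^{tB} =
  [6*t*exp(-4*t) + exp(-4*t), 9*t*exp(-4*t)]
  [-4*t*exp(-4*t), -6*t*exp(-4*t) + exp(-4*t)]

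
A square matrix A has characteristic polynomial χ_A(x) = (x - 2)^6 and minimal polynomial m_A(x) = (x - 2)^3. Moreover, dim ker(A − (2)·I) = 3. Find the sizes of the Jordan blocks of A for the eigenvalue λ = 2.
Block sizes for λ = 2: [3, 2, 1]

Step 1 — from the characteristic polynomial, algebraic multiplicity of λ = 2 is 6. From dim ker(A − (2)·I) = 3, there are exactly 3 Jordan blocks for λ = 2.
Step 2 — from the minimal polynomial, the factor (x − 2)^3 tells us the largest block for λ = 2 has size 3.
Step 3 — with total size 6, 3 blocks, and largest block 3, the block sizes (in nonincreasing order) are [3, 2, 1].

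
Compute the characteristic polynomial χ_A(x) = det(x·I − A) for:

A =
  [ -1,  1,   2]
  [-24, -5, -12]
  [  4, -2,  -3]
x^3 + 9*x^2 + 15*x - 25

Expanding det(x·I − A) (e.g. by cofactor expansion or by noting that A is similar to its Jordan form J, which has the same characteristic polynomial as A) gives
  χ_A(x) = x^3 + 9*x^2 + 15*x - 25
which factors as (x - 1)*(x + 5)^2. The eigenvalues (with algebraic multiplicities) are λ = -5 with multiplicity 2, λ = 1 with multiplicity 1.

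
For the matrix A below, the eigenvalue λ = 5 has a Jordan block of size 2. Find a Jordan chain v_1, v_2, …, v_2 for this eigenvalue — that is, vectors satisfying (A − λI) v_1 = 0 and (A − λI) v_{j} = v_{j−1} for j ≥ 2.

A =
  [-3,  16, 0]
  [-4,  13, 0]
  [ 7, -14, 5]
A Jordan chain for λ = 5 of length 2:
v_1 = (-8, -4, 7)ᵀ
v_2 = (1, 0, 0)ᵀ

Let N = A − (5)·I. We want v_2 with N^2 v_2 = 0 but N^1 v_2 ≠ 0; then v_{j-1} := N · v_j for j = 2, …, 2.

Pick v_2 = (1, 0, 0)ᵀ.
Then v_1 = N · v_2 = (-8, -4, 7)ᵀ.

Sanity check: (A − (5)·I) v_1 = (0, 0, 0)ᵀ = 0. ✓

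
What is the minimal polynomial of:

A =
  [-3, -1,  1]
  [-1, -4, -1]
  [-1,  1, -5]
x^3 + 12*x^2 + 48*x + 64

The characteristic polynomial is χ_A(x) = (x + 4)^3, so the eigenvalues are known. The minimal polynomial is
  m_A(x) = Π_λ (x − λ)^{k_λ}
where k_λ is the size of the *largest* Jordan block for λ (equivalently, the smallest k with (A − λI)^k v = 0 for every generalised eigenvector v of λ).

  λ = -4: largest Jordan block has size 3, contributing (x + 4)^3

So m_A(x) = (x + 4)^3 = x^3 + 12*x^2 + 48*x + 64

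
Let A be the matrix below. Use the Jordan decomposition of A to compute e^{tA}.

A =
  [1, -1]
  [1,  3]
e^{tA} =
  [-t*exp(2*t) + exp(2*t), -t*exp(2*t)]
  [t*exp(2*t), t*exp(2*t) + exp(2*t)]

Strategy: write A = P · J · P⁻¹ where J is a Jordan canonical form, so e^{tA} = P · e^{tJ} · P⁻¹, and e^{tJ} can be computed block-by-block.

A has Jordan form
J =
  [2, 1]
  [0, 2]
(up to reordering of blocks).

Per-block formulas:
  For a 2×2 Jordan block J_2(2): exp(t · J_2(2)) = e^(2t)·(I + t·N), where N is the 2×2 nilpotent shift.

After assembling e^{tJ} and conjugating by P, we get:

e^{tA} =
  [-t*exp(2*t) + exp(2*t), -t*exp(2*t)]
  [t*exp(2*t), t*exp(2*t) + exp(2*t)]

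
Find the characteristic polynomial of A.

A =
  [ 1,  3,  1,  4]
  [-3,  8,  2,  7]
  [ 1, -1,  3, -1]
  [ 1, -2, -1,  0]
x^4 - 12*x^3 + 54*x^2 - 108*x + 81

Expanding det(x·I − A) (e.g. by cofactor expansion or by noting that A is similar to its Jordan form J, which has the same characteristic polynomial as A) gives
  χ_A(x) = x^4 - 12*x^3 + 54*x^2 - 108*x + 81
which factors as (x - 3)^4. The eigenvalues (with algebraic multiplicities) are λ = 3 with multiplicity 4.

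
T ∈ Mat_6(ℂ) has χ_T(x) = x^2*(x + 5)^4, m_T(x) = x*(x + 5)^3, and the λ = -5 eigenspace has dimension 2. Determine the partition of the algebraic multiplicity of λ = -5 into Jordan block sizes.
Block sizes for λ = -5: [3, 1]

Step 1 — from the characteristic polynomial, algebraic multiplicity of λ = -5 is 4. From dim ker(T − (-5)·I) = 2, there are exactly 2 Jordan blocks for λ = -5.
Step 2 — from the minimal polynomial, the factor (x + 5)^3 tells us the largest block for λ = -5 has size 3.
Step 3 — with total size 4, 2 blocks, and largest block 3, the block sizes (in nonincreasing order) are [3, 1].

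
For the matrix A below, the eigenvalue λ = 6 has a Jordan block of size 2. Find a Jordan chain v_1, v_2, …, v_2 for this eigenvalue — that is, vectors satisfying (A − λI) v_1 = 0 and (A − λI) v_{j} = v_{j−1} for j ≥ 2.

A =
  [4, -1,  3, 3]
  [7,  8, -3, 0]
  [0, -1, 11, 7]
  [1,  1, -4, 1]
A Jordan chain for λ = 6 of length 2:
v_1 = (-2, 7, 0, 1)ᵀ
v_2 = (1, 0, 0, 0)ᵀ

Let N = A − (6)·I. We want v_2 with N^2 v_2 = 0 but N^1 v_2 ≠ 0; then v_{j-1} := N · v_j for j = 2, …, 2.

Pick v_2 = (1, 0, 0, 0)ᵀ.
Then v_1 = N · v_2 = (-2, 7, 0, 1)ᵀ.

Sanity check: (A − (6)·I) v_1 = (0, 0, 0, 0)ᵀ = 0. ✓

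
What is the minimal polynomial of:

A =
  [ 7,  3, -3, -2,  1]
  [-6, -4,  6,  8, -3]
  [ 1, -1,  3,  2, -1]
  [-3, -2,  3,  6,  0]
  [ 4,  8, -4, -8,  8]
x^3 - 12*x^2 + 48*x - 64

The characteristic polynomial is χ_A(x) = (x - 4)^5, so the eigenvalues are known. The minimal polynomial is
  m_A(x) = Π_λ (x − λ)^{k_λ}
where k_λ is the size of the *largest* Jordan block for λ (equivalently, the smallest k with (A − λI)^k v = 0 for every generalised eigenvector v of λ).

  λ = 4: largest Jordan block has size 3, contributing (x − 4)^3

So m_A(x) = (x - 4)^3 = x^3 - 12*x^2 + 48*x - 64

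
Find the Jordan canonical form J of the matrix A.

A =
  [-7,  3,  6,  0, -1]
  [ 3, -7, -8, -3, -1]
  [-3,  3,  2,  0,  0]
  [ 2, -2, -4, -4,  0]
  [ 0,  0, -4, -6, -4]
J_3(-4) ⊕ J_2(-4)

The characteristic polynomial is
  det(x·I − A) = x^5 + 20*x^4 + 160*x^3 + 640*x^2 + 1280*x + 1024 = (x + 4)^5

Eigenvalues and multiplicities (the geometric multiplicity of λ is n − rank(A − λI), which equals the number of Jordan blocks for λ):
  λ = -4: algebraic multiplicity = 5, geometric multiplicity = 2

Determining the block sizes for each eigenvalue:
  λ = -4: with am = 5 and gm = 2, the partition is not yet determined (e.g. several partitions of 5 into 2 parts exist). Let N = A − (-4)·I. Computing rank(N^1) = 3, rank(N^2) = 1, rank(N^3) = 0; the number of blocks of size ≥ j is rank(N^{j−1}) − rank(N^j), giving [2, 2, 1]. So we have 1 block(s) of size 3, 1 block(s) of size 2 → block sizes [3, 2]

Assembling the blocks gives a Jordan form
J =
  [-4,  1,  0,  0,  0]
  [ 0, -4,  1,  0,  0]
  [ 0,  0, -4,  0,  0]
  [ 0,  0,  0, -4,  1]
  [ 0,  0,  0,  0, -4]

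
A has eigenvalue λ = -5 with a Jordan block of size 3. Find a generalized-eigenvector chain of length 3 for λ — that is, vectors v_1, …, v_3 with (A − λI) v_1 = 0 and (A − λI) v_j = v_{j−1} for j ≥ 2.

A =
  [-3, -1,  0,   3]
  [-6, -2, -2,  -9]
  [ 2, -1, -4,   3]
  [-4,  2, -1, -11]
A Jordan chain for λ = -5 of length 3:
v_1 = (-2, 2, 0, 2)ᵀ
v_2 = (2, -6, 2, -4)ᵀ
v_3 = (1, 0, 0, 0)ᵀ

Let N = A − (-5)·I. We want v_3 with N^3 v_3 = 0 but N^2 v_3 ≠ 0; then v_{j-1} := N · v_j for j = 3, …, 2.

Pick v_3 = (1, 0, 0, 0)ᵀ.
Then v_2 = N · v_3 = (2, -6, 2, -4)ᵀ.
Then v_1 = N · v_2 = (-2, 2, 0, 2)ᵀ.

Sanity check: (A − (-5)·I) v_1 = (0, 0, 0, 0)ᵀ = 0. ✓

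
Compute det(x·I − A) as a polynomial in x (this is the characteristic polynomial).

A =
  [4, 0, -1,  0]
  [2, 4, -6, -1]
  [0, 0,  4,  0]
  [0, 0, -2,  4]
x^4 - 16*x^3 + 96*x^2 - 256*x + 256

Expanding det(x·I − A) (e.g. by cofactor expansion or by noting that A is similar to its Jordan form J, which has the same characteristic polynomial as A) gives
  χ_A(x) = x^4 - 16*x^3 + 96*x^2 - 256*x + 256
which factors as (x - 4)^4. The eigenvalues (with algebraic multiplicities) are λ = 4 with multiplicity 4.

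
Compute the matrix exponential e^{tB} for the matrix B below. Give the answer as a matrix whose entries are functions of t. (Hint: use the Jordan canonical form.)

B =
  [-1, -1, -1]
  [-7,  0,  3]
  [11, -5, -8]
e^{tB} =
  [2*t*exp(-3*t) + exp(-3*t), -t*exp(-3*t), -t*exp(-3*t)]
  [-t^2*exp(-3*t) - 7*t*exp(-3*t), t^2*exp(-3*t)/2 + 3*t*exp(-3*t) + exp(-3*t), t^2*exp(-3*t)/2 + 3*t*exp(-3*t)]
  [t^2*exp(-3*t) + 11*t*exp(-3*t), -t^2*exp(-3*t)/2 - 5*t*exp(-3*t), -t^2*exp(-3*t)/2 - 5*t*exp(-3*t) + exp(-3*t)]

Strategy: write B = P · J · P⁻¹ where J is a Jordan canonical form, so e^{tB} = P · e^{tJ} · P⁻¹, and e^{tJ} can be computed block-by-block.

B has Jordan form
J =
  [-3,  1,  0]
  [ 0, -3,  1]
  [ 0,  0, -3]
(up to reordering of blocks).

Per-block formulas:
  For a 3×3 Jordan block J_3(-3): exp(t · J_3(-3)) = e^(-3t)·(I + t·N + (t^2/2)·N^2), where N is the 3×3 nilpotent shift.

After assembling e^{tJ} and conjugating by P, we get:

e^{tB} =
  [2*t*exp(-3*t) + exp(-3*t), -t*exp(-3*t), -t*exp(-3*t)]
  [-t^2*exp(-3*t) - 7*t*exp(-3*t), t^2*exp(-3*t)/2 + 3*t*exp(-3*t) + exp(-3*t), t^2*exp(-3*t)/2 + 3*t*exp(-3*t)]
  [t^2*exp(-3*t) + 11*t*exp(-3*t), -t^2*exp(-3*t)/2 - 5*t*exp(-3*t), -t^2*exp(-3*t)/2 - 5*t*exp(-3*t) + exp(-3*t)]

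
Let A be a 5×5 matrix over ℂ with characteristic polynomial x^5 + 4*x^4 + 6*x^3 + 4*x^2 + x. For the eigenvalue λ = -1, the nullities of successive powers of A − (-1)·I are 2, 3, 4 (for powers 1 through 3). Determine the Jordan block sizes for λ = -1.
Block sizes for λ = -1: [3, 1]

From the dimensions of kernels of powers, the number of Jordan blocks of size at least j is d_j − d_{j−1} where d_j = dim ker(N^j) (with d_0 = 0). Computing the differences gives [2, 1, 1].
The number of blocks of size exactly k is (#blocks of size ≥ k) − (#blocks of size ≥ k + 1), so the partition is: 1 block(s) of size 1, 1 block(s) of size 3.
In nonincreasing order the block sizes are [3, 1].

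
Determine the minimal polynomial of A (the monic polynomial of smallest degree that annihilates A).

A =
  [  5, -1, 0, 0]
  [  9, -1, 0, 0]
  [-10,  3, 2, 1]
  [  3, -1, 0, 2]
x^2 - 4*x + 4

The characteristic polynomial is χ_A(x) = (x - 2)^4, so the eigenvalues are known. The minimal polynomial is
  m_A(x) = Π_λ (x − λ)^{k_λ}
where k_λ is the size of the *largest* Jordan block for λ (equivalently, the smallest k with (A − λI)^k v = 0 for every generalised eigenvector v of λ).

  λ = 2: largest Jordan block has size 2, contributing (x − 2)^2

So m_A(x) = (x - 2)^2 = x^2 - 4*x + 4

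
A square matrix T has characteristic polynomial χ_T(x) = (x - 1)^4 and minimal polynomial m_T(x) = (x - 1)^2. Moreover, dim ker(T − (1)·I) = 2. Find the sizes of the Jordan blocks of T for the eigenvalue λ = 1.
Block sizes for λ = 1: [2, 2]

Step 1 — from the characteristic polynomial, algebraic multiplicity of λ = 1 is 4. From dim ker(T − (1)·I) = 2, there are exactly 2 Jordan blocks for λ = 1.
Step 2 — from the minimal polynomial, the factor (x − 1)^2 tells us the largest block for λ = 1 has size 2.
Step 3 — with total size 4, 2 blocks, and largest block 2, the block sizes (in nonincreasing order) are [2, 2].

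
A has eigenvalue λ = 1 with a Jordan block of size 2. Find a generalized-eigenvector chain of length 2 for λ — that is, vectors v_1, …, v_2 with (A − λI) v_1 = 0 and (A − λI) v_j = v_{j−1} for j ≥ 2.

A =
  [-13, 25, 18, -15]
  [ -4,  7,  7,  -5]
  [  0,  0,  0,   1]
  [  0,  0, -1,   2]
A Jordan chain for λ = 1 of length 2:
v_1 = (-2, -1, -1, -1)ᵀ
v_2 = (5, 2, 1, 0)ᵀ

Let N = A − (1)·I. We want v_2 with N^2 v_2 = 0 but N^1 v_2 ≠ 0; then v_{j-1} := N · v_j for j = 2, …, 2.

Pick v_2 = (5, 2, 1, 0)ᵀ.
Then v_1 = N · v_2 = (-2, -1, -1, -1)ᵀ.

Sanity check: (A − (1)·I) v_1 = (0, 0, 0, 0)ᵀ = 0. ✓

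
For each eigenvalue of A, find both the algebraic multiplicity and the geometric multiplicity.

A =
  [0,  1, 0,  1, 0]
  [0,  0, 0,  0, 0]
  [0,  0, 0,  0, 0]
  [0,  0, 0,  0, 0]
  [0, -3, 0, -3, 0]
λ = 0: alg = 5, geom = 4

Step 1 — factor the characteristic polynomial to read off the algebraic multiplicities:
  χ_A(x) = x^5

Step 2 — compute geometric multiplicities via the rank-nullity identity g(λ) = n − rank(A − λI):
  rank(A − (0)·I) = 1, so dim ker(A − (0)·I) = n − 1 = 4

Summary:
  λ = 0: algebraic multiplicity = 5, geometric multiplicity = 4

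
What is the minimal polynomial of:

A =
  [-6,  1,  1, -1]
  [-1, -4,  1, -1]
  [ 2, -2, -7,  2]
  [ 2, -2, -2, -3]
x^2 + 10*x + 25

The characteristic polynomial is χ_A(x) = (x + 5)^4, so the eigenvalues are known. The minimal polynomial is
  m_A(x) = Π_λ (x − λ)^{k_λ}
where k_λ is the size of the *largest* Jordan block for λ (equivalently, the smallest k with (A − λI)^k v = 0 for every generalised eigenvector v of λ).

  λ = -5: largest Jordan block has size 2, contributing (x + 5)^2

So m_A(x) = (x + 5)^2 = x^2 + 10*x + 25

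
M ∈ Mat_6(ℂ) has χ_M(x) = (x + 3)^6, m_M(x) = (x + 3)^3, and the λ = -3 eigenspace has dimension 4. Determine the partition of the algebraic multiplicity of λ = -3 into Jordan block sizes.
Block sizes for λ = -3: [3, 1, 1, 1]

Step 1 — from the characteristic polynomial, algebraic multiplicity of λ = -3 is 6. From dim ker(M − (-3)·I) = 4, there are exactly 4 Jordan blocks for λ = -3.
Step 2 — from the minimal polynomial, the factor (x + 3)^3 tells us the largest block for λ = -3 has size 3.
Step 3 — with total size 6, 4 blocks, and largest block 3, the block sizes (in nonincreasing order) are [3, 1, 1, 1].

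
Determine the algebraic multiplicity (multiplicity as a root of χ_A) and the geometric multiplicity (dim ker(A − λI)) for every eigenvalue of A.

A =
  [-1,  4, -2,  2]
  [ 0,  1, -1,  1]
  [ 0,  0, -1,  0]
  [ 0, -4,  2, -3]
λ = -1: alg = 4, geom = 3

Step 1 — factor the characteristic polynomial to read off the algebraic multiplicities:
  χ_A(x) = (x + 1)^4

Step 2 — compute geometric multiplicities via the rank-nullity identity g(λ) = n − rank(A − λI):
  rank(A − (-1)·I) = 1, so dim ker(A − (-1)·I) = n − 1 = 3

Summary:
  λ = -1: algebraic multiplicity = 4, geometric multiplicity = 3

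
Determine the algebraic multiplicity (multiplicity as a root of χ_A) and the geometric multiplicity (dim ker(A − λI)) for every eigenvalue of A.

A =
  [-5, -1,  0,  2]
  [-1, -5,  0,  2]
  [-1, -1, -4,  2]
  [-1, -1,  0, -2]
λ = -4: alg = 4, geom = 3

Step 1 — factor the characteristic polynomial to read off the algebraic multiplicities:
  χ_A(x) = (x + 4)^4

Step 2 — compute geometric multiplicities via the rank-nullity identity g(λ) = n − rank(A − λI):
  rank(A − (-4)·I) = 1, so dim ker(A − (-4)·I) = n − 1 = 3

Summary:
  λ = -4: algebraic multiplicity = 4, geometric multiplicity = 3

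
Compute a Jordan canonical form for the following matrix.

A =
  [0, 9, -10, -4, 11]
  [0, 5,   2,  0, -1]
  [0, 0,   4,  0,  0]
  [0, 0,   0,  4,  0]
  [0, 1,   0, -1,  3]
J_1(0) ⊕ J_3(4) ⊕ J_1(4)

The characteristic polynomial is
  det(x·I − A) = x^5 - 16*x^4 + 96*x^3 - 256*x^2 + 256*x = x*(x - 4)^4

Eigenvalues and multiplicities (the geometric multiplicity of λ is n − rank(A − λI), which equals the number of Jordan blocks for λ):
  λ = 0: algebraic multiplicity = 1, geometric multiplicity = 1
  λ = 4: algebraic multiplicity = 4, geometric multiplicity = 2

Determining the block sizes for each eigenvalue:
  λ = 0: one block (gm = 1), so the single block has size am = 1 → block sizes [1]
  λ = 4: with am = 4 and gm = 2, the partition is not yet determined (e.g. several partitions of 4 into 2 parts exist). Let N = A − (4)·I. Computing rank(N^1) = 3, rank(N^2) = 2, rank(N^3) = 1; the number of blocks of size ≥ j is rank(N^{j−1}) − rank(N^j), giving [2, 1, 1]. So we have 1 block(s) of size 3, 1 block(s) of size 1 → block sizes [3, 1]

Assembling the blocks gives a Jordan form
J =
  [0, 0, 0, 0, 0]
  [0, 4, 1, 0, 0]
  [0, 0, 4, 1, 0]
  [0, 0, 0, 4, 0]
  [0, 0, 0, 0, 4]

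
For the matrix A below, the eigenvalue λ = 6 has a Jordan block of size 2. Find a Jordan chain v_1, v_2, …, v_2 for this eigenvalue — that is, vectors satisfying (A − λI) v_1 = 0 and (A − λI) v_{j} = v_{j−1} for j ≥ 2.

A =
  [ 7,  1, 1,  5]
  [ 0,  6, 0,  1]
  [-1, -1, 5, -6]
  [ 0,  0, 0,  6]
A Jordan chain for λ = 6 of length 2:
v_1 = (1, 0, -1, 0)ᵀ
v_2 = (1, 0, 0, 0)ᵀ

Let N = A − (6)·I. We want v_2 with N^2 v_2 = 0 but N^1 v_2 ≠ 0; then v_{j-1} := N · v_j for j = 2, …, 2.

Pick v_2 = (1, 0, 0, 0)ᵀ.
Then v_1 = N · v_2 = (1, 0, -1, 0)ᵀ.

Sanity check: (A − (6)·I) v_1 = (0, 0, 0, 0)ᵀ = 0. ✓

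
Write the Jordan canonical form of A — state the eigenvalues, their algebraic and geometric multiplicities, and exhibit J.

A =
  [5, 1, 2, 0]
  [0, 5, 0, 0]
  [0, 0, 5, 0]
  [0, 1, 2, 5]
J_2(5) ⊕ J_1(5) ⊕ J_1(5)

The characteristic polynomial is
  det(x·I − A) = x^4 - 20*x^3 + 150*x^2 - 500*x + 625 = (x - 5)^4

Eigenvalues and multiplicities (the geometric multiplicity of λ is n − rank(A − λI), which equals the number of Jordan blocks for λ):
  λ = 5: algebraic multiplicity = 4, geometric multiplicity = 3

Determining the block sizes for each eigenvalue:
  λ = 5: 3 blocks summing to 4 forces exactly one block of size 2 and the rest size 1 → block sizes [2, 1, 1]

Assembling the blocks gives a Jordan form
J =
  [5, 1, 0, 0]
  [0, 5, 0, 0]
  [0, 0, 5, 0]
  [0, 0, 0, 5]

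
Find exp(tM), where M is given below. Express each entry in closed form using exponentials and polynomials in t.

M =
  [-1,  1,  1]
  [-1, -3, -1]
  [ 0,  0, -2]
e^{tM} =
  [t*exp(-2*t) + exp(-2*t), t*exp(-2*t), t*exp(-2*t)]
  [-t*exp(-2*t), -t*exp(-2*t) + exp(-2*t), -t*exp(-2*t)]
  [0, 0, exp(-2*t)]

Strategy: write M = P · J · P⁻¹ where J is a Jordan canonical form, so e^{tM} = P · e^{tJ} · P⁻¹, and e^{tJ} can be computed block-by-block.

M has Jordan form
J =
  [-2,  1,  0]
  [ 0, -2,  0]
  [ 0,  0, -2]
(up to reordering of blocks).

Per-block formulas:
  For a 1×1 block at λ = -2: exp(t · [-2]) = [e^(-2t)].
  For a 2×2 Jordan block J_2(-2): exp(t · J_2(-2)) = e^(-2t)·(I + t·N), where N is the 2×2 nilpotent shift.

After assembling e^{tJ} and conjugating by P, we get:

e^{tM} =
  [t*exp(-2*t) + exp(-2*t), t*exp(-2*t), t*exp(-2*t)]
  [-t*exp(-2*t), -t*exp(-2*t) + exp(-2*t), -t*exp(-2*t)]
  [0, 0, exp(-2*t)]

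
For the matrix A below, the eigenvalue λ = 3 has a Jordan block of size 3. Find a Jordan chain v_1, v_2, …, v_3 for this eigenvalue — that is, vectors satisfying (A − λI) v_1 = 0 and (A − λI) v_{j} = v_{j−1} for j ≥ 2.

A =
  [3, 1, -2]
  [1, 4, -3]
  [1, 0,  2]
A Jordan chain for λ = 3 of length 3:
v_1 = (-1, -2, -1)ᵀ
v_2 = (0, 1, 1)ᵀ
v_3 = (1, 0, 0)ᵀ

Let N = A − (3)·I. We want v_3 with N^3 v_3 = 0 but N^2 v_3 ≠ 0; then v_{j-1} := N · v_j for j = 3, …, 2.

Pick v_3 = (1, 0, 0)ᵀ.
Then v_2 = N · v_3 = (0, 1, 1)ᵀ.
Then v_1 = N · v_2 = (-1, -2, -1)ᵀ.

Sanity check: (A − (3)·I) v_1 = (0, 0, 0)ᵀ = 0. ✓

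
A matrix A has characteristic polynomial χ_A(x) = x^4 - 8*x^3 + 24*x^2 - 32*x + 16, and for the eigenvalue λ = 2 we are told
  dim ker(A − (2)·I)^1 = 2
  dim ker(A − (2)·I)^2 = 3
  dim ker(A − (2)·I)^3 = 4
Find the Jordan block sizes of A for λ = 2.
Block sizes for λ = 2: [3, 1]

From the dimensions of kernels of powers, the number of Jordan blocks of size at least j is d_j − d_{j−1} where d_j = dim ker(N^j) (with d_0 = 0). Computing the differences gives [2, 1, 1].
The number of blocks of size exactly k is (#blocks of size ≥ k) − (#blocks of size ≥ k + 1), so the partition is: 1 block(s) of size 1, 1 block(s) of size 3.
In nonincreasing order the block sizes are [3, 1].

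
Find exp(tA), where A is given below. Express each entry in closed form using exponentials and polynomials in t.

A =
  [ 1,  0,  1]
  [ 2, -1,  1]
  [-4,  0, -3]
e^{tA} =
  [2*t*exp(-t) + exp(-t), 0, t*exp(-t)]
  [2*t*exp(-t), exp(-t), t*exp(-t)]
  [-4*t*exp(-t), 0, -2*t*exp(-t) + exp(-t)]

Strategy: write A = P · J · P⁻¹ where J is a Jordan canonical form, so e^{tA} = P · e^{tJ} · P⁻¹, and e^{tJ} can be computed block-by-block.

A has Jordan form
J =
  [-1,  1,  0]
  [ 0, -1,  0]
  [ 0,  0, -1]
(up to reordering of blocks).

Per-block formulas:
  For a 1×1 block at λ = -1: exp(t · [-1]) = [e^(-1t)].
  For a 2×2 Jordan block J_2(-1): exp(t · J_2(-1)) = e^(-1t)·(I + t·N), where N is the 2×2 nilpotent shift.

After assembling e^{tJ} and conjugating by P, we get:

e^{tA} =
  [2*t*exp(-t) + exp(-t), 0, t*exp(-t)]
  [2*t*exp(-t), exp(-t), t*exp(-t)]
  [-4*t*exp(-t), 0, -2*t*exp(-t) + exp(-t)]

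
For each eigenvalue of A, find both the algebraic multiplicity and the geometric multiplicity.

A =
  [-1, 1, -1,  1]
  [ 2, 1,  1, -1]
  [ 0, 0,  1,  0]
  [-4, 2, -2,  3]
λ = 1: alg = 4, geom = 2

Step 1 — factor the characteristic polynomial to read off the algebraic multiplicities:
  χ_A(x) = (x - 1)^4

Step 2 — compute geometric multiplicities via the rank-nullity identity g(λ) = n − rank(A − λI):
  rank(A − (1)·I) = 2, so dim ker(A − (1)·I) = n − 2 = 2

Summary:
  λ = 1: algebraic multiplicity = 4, geometric multiplicity = 2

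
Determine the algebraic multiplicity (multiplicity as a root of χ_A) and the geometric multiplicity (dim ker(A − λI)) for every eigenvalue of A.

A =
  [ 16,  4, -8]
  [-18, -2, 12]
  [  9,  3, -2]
λ = 4: alg = 3, geom = 2

Step 1 — factor the characteristic polynomial to read off the algebraic multiplicities:
  χ_A(x) = (x - 4)^3

Step 2 — compute geometric multiplicities via the rank-nullity identity g(λ) = n − rank(A − λI):
  rank(A − (4)·I) = 1, so dim ker(A − (4)·I) = n − 1 = 2

Summary:
  λ = 4: algebraic multiplicity = 3, geometric multiplicity = 2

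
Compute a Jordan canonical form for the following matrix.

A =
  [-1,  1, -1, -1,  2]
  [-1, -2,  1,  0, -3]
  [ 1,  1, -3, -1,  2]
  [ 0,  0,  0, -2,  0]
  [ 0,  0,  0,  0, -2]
J_3(-2) ⊕ J_1(-2) ⊕ J_1(-2)

The characteristic polynomial is
  det(x·I − A) = x^5 + 10*x^4 + 40*x^3 + 80*x^2 + 80*x + 32 = (x + 2)^5

Eigenvalues and multiplicities (the geometric multiplicity of λ is n − rank(A − λI), which equals the number of Jordan blocks for λ):
  λ = -2: algebraic multiplicity = 5, geometric multiplicity = 3

Determining the block sizes for each eigenvalue:
  λ = -2: with am = 5 and gm = 3, the partition is not yet determined (e.g. several partitions of 5 into 3 parts exist). Let N = A − (-2)·I. Computing rank(N^1) = 2, rank(N^2) = 1, rank(N^3) = 0; the number of blocks of size ≥ j is rank(N^{j−1}) − rank(N^j), giving [3, 1, 1]. So we have 1 block(s) of size 3, 2 block(s) of size 1 → block sizes [3, 1, 1]

Assembling the blocks gives a Jordan form
J =
  [-2,  1,  0,  0,  0]
  [ 0, -2,  1,  0,  0]
  [ 0,  0, -2,  0,  0]
  [ 0,  0,  0, -2,  0]
  [ 0,  0,  0,  0, -2]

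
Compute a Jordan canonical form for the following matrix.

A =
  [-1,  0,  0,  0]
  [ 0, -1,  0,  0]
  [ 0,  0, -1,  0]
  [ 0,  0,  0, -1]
J_1(-1) ⊕ J_1(-1) ⊕ J_1(-1) ⊕ J_1(-1)

The characteristic polynomial is
  det(x·I − A) = x^4 + 4*x^3 + 6*x^2 + 4*x + 1 = (x + 1)^4

Eigenvalues and multiplicities (the geometric multiplicity of λ is n − rank(A − λI), which equals the number of Jordan blocks for λ):
  λ = -1: algebraic multiplicity = 4, geometric multiplicity = 4

Determining the block sizes for each eigenvalue:
  λ = -1: gm = am = 4, so every block has size 1 → block sizes [1, 1, 1, 1]

Assembling the blocks gives a Jordan form
J =
  [-1,  0,  0,  0]
  [ 0, -1,  0,  0]
  [ 0,  0, -1,  0]
  [ 0,  0,  0, -1]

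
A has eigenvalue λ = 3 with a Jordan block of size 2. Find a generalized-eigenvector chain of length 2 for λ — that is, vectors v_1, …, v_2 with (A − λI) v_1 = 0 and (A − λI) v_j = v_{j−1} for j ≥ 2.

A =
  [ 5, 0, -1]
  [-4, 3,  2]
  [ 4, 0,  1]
A Jordan chain for λ = 3 of length 2:
v_1 = (2, -4, 4)ᵀ
v_2 = (1, 0, 0)ᵀ

Let N = A − (3)·I. We want v_2 with N^2 v_2 = 0 but N^1 v_2 ≠ 0; then v_{j-1} := N · v_j for j = 2, …, 2.

Pick v_2 = (1, 0, 0)ᵀ.
Then v_1 = N · v_2 = (2, -4, 4)ᵀ.

Sanity check: (A − (3)·I) v_1 = (0, 0, 0)ᵀ = 0. ✓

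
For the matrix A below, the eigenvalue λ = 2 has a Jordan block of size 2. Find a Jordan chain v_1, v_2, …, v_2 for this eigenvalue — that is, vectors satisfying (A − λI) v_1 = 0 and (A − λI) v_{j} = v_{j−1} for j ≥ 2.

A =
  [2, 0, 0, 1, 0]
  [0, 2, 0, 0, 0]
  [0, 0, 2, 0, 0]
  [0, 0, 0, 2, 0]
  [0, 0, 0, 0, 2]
A Jordan chain for λ = 2 of length 2:
v_1 = (1, 0, 0, 0, 0)ᵀ
v_2 = (0, 0, 0, 1, 0)ᵀ

Let N = A − (2)·I. We want v_2 with N^2 v_2 = 0 but N^1 v_2 ≠ 0; then v_{j-1} := N · v_j for j = 2, …, 2.

Pick v_2 = (0, 0, 0, 1, 0)ᵀ.
Then v_1 = N · v_2 = (1, 0, 0, 0, 0)ᵀ.

Sanity check: (A − (2)·I) v_1 = (0, 0, 0, 0, 0)ᵀ = 0. ✓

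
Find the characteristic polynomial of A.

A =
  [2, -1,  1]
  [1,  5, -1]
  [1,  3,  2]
x^3 - 9*x^2 + 27*x - 27

Expanding det(x·I − A) (e.g. by cofactor expansion or by noting that A is similar to its Jordan form J, which has the same characteristic polynomial as A) gives
  χ_A(x) = x^3 - 9*x^2 + 27*x - 27
which factors as (x - 3)^3. The eigenvalues (with algebraic multiplicities) are λ = 3 with multiplicity 3.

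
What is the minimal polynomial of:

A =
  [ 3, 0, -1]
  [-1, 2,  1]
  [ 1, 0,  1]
x^2 - 4*x + 4

The characteristic polynomial is χ_A(x) = (x - 2)^3, so the eigenvalues are known. The minimal polynomial is
  m_A(x) = Π_λ (x − λ)^{k_λ}
where k_λ is the size of the *largest* Jordan block for λ (equivalently, the smallest k with (A − λI)^k v = 0 for every generalised eigenvector v of λ).

  λ = 2: largest Jordan block has size 2, contributing (x − 2)^2

So m_A(x) = (x - 2)^2 = x^2 - 4*x + 4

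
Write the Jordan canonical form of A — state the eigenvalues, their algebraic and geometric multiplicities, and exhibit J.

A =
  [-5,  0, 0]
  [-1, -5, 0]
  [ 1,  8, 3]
J_2(-5) ⊕ J_1(3)

The characteristic polynomial is
  det(x·I − A) = x^3 + 7*x^2 - 5*x - 75 = (x - 3)*(x + 5)^2

Eigenvalues and multiplicities (the geometric multiplicity of λ is n − rank(A − λI), which equals the number of Jordan blocks for λ):
  λ = -5: algebraic multiplicity = 2, geometric multiplicity = 1
  λ = 3: algebraic multiplicity = 1, geometric multiplicity = 1

Determining the block sizes for each eigenvalue:
  λ = -5: one block (gm = 1), so the single block has size am = 2 → block sizes [2]
  λ = 3: one block (gm = 1), so the single block has size am = 1 → block sizes [1]

Assembling the blocks gives a Jordan form
J =
  [-5,  1, 0]
  [ 0, -5, 0]
  [ 0,  0, 3]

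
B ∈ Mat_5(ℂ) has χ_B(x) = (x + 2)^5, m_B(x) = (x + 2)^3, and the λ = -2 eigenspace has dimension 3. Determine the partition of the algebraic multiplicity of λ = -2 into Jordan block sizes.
Block sizes for λ = -2: [3, 1, 1]

Step 1 — from the characteristic polynomial, algebraic multiplicity of λ = -2 is 5. From dim ker(B − (-2)·I) = 3, there are exactly 3 Jordan blocks for λ = -2.
Step 2 — from the minimal polynomial, the factor (x + 2)^3 tells us the largest block for λ = -2 has size 3.
Step 3 — with total size 5, 3 blocks, and largest block 3, the block sizes (in nonincreasing order) are [3, 1, 1].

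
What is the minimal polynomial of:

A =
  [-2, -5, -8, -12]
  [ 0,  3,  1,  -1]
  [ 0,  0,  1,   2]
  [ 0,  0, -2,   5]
x^3 - 4*x^2 - 3*x + 18

The characteristic polynomial is χ_A(x) = (x - 3)^3*(x + 2), so the eigenvalues are known. The minimal polynomial is
  m_A(x) = Π_λ (x − λ)^{k_λ}
where k_λ is the size of the *largest* Jordan block for λ (equivalently, the smallest k with (A − λI)^k v = 0 for every generalised eigenvector v of λ).

  λ = -2: largest Jordan block has size 1, contributing (x + 2)
  λ = 3: largest Jordan block has size 2, contributing (x − 3)^2

So m_A(x) = (x - 3)^2*(x + 2) = x^3 - 4*x^2 - 3*x + 18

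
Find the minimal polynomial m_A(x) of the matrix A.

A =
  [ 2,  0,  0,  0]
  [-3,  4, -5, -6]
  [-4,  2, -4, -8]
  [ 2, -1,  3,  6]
x^3 - 6*x^2 + 12*x - 8

The characteristic polynomial is χ_A(x) = (x - 2)^4, so the eigenvalues are known. The minimal polynomial is
  m_A(x) = Π_λ (x − λ)^{k_λ}
where k_λ is the size of the *largest* Jordan block for λ (equivalently, the smallest k with (A − λI)^k v = 0 for every generalised eigenvector v of λ).

  λ = 2: largest Jordan block has size 3, contributing (x − 2)^3

So m_A(x) = (x - 2)^3 = x^3 - 6*x^2 + 12*x - 8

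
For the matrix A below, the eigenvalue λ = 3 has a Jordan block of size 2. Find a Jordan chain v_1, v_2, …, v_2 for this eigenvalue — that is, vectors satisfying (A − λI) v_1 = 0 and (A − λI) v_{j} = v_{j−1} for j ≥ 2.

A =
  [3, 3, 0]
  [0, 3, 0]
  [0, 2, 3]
A Jordan chain for λ = 3 of length 2:
v_1 = (3, 0, 2)ᵀ
v_2 = (0, 1, 0)ᵀ

Let N = A − (3)·I. We want v_2 with N^2 v_2 = 0 but N^1 v_2 ≠ 0; then v_{j-1} := N · v_j for j = 2, …, 2.

Pick v_2 = (0, 1, 0)ᵀ.
Then v_1 = N · v_2 = (3, 0, 2)ᵀ.

Sanity check: (A − (3)·I) v_1 = (0, 0, 0)ᵀ = 0. ✓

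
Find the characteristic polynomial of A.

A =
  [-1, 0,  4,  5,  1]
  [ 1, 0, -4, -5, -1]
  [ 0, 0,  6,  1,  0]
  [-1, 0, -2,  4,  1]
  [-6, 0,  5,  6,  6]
x^5 - 15*x^4 + 75*x^3 - 125*x^2

Expanding det(x·I − A) (e.g. by cofactor expansion or by noting that A is similar to its Jordan form J, which has the same characteristic polynomial as A) gives
  χ_A(x) = x^5 - 15*x^4 + 75*x^3 - 125*x^2
which factors as x^2*(x - 5)^3. The eigenvalues (with algebraic multiplicities) are λ = 0 with multiplicity 2, λ = 5 with multiplicity 3.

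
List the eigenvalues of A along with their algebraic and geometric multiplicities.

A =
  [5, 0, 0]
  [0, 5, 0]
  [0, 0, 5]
λ = 5: alg = 3, geom = 3

Step 1 — factor the characteristic polynomial to read off the algebraic multiplicities:
  χ_A(x) = (x - 5)^3

Step 2 — compute geometric multiplicities via the rank-nullity identity g(λ) = n − rank(A − λI):
  rank(A − (5)·I) = 0, so dim ker(A − (5)·I) = n − 0 = 3

Summary:
  λ = 5: algebraic multiplicity = 3, geometric multiplicity = 3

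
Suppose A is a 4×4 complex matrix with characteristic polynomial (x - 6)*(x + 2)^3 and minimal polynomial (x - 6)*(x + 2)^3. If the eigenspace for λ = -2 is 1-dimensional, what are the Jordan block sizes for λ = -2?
Block sizes for λ = -2: [3]

Step 1 — from the characteristic polynomial, algebraic multiplicity of λ = -2 is 3. From dim ker(A − (-2)·I) = 1, there are exactly 1 Jordan blocks for λ = -2.
Step 2 — from the minimal polynomial, the factor (x + 2)^3 tells us the largest block for λ = -2 has size 3.
Step 3 — with total size 3, 1 blocks, and largest block 3, the block sizes (in nonincreasing order) are [3].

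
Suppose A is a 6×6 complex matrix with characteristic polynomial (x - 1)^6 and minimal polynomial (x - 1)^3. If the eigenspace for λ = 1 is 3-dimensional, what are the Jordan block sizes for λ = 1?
Block sizes for λ = 1: [3, 2, 1]

Step 1 — from the characteristic polynomial, algebraic multiplicity of λ = 1 is 6. From dim ker(A − (1)·I) = 3, there are exactly 3 Jordan blocks for λ = 1.
Step 2 — from the minimal polynomial, the factor (x − 1)^3 tells us the largest block for λ = 1 has size 3.
Step 3 — with total size 6, 3 blocks, and largest block 3, the block sizes (in nonincreasing order) are [3, 2, 1].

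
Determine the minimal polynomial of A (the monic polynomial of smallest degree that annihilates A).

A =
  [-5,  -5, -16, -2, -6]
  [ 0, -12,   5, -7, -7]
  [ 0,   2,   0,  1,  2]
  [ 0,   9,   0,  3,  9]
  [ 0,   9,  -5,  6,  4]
x^5 + 10*x^4 + 25*x^3

The characteristic polynomial is χ_A(x) = x^3*(x + 5)^2, so the eigenvalues are known. The minimal polynomial is
  m_A(x) = Π_λ (x − λ)^{k_λ}
where k_λ is the size of the *largest* Jordan block for λ (equivalently, the smallest k with (A − λI)^k v = 0 for every generalised eigenvector v of λ).

  λ = -5: largest Jordan block has size 2, contributing (x + 5)^2
  λ = 0: largest Jordan block has size 3, contributing (x − 0)^3

So m_A(x) = x^3*(x + 5)^2 = x^5 + 10*x^4 + 25*x^3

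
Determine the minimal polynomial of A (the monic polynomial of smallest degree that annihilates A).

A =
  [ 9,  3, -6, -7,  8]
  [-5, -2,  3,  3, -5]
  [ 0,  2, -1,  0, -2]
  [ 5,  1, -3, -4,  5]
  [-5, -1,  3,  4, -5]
x^4 + 2*x^3 + x^2

The characteristic polynomial is χ_A(x) = x^2*(x + 1)^3, so the eigenvalues are known. The minimal polynomial is
  m_A(x) = Π_λ (x − λ)^{k_λ}
where k_λ is the size of the *largest* Jordan block for λ (equivalently, the smallest k with (A − λI)^k v = 0 for every generalised eigenvector v of λ).

  λ = -1: largest Jordan block has size 2, contributing (x + 1)^2
  λ = 0: largest Jordan block has size 2, contributing (x − 0)^2

So m_A(x) = x^2*(x + 1)^2 = x^4 + 2*x^3 + x^2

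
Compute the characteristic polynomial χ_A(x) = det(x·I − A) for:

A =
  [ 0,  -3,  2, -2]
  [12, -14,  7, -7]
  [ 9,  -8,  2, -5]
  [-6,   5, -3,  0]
x^4 + 12*x^3 + 54*x^2 + 108*x + 81

Expanding det(x·I − A) (e.g. by cofactor expansion or by noting that A is similar to its Jordan form J, which has the same characteristic polynomial as A) gives
  χ_A(x) = x^4 + 12*x^3 + 54*x^2 + 108*x + 81
which factors as (x + 3)^4. The eigenvalues (with algebraic multiplicities) are λ = -3 with multiplicity 4.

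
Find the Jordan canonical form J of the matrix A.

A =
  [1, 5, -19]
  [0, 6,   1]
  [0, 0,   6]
J_1(1) ⊕ J_2(6)

The characteristic polynomial is
  det(x·I − A) = x^3 - 13*x^2 + 48*x - 36 = (x - 6)^2*(x - 1)

Eigenvalues and multiplicities (the geometric multiplicity of λ is n − rank(A − λI), which equals the number of Jordan blocks for λ):
  λ = 1: algebraic multiplicity = 1, geometric multiplicity = 1
  λ = 6: algebraic multiplicity = 2, geometric multiplicity = 1

Determining the block sizes for each eigenvalue:
  λ = 1: one block (gm = 1), so the single block has size am = 1 → block sizes [1]
  λ = 6: one block (gm = 1), so the single block has size am = 2 → block sizes [2]

Assembling the blocks gives a Jordan form
J =
  [1, 0, 0]
  [0, 6, 1]
  [0, 0, 6]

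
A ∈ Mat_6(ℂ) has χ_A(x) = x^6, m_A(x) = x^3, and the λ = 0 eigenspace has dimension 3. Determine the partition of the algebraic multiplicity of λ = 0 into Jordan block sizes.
Block sizes for λ = 0: [3, 2, 1]

Step 1 — from the characteristic polynomial, algebraic multiplicity of λ = 0 is 6. From dim ker(A − (0)·I) = 3, there are exactly 3 Jordan blocks for λ = 0.
Step 2 — from the minimal polynomial, the factor (x − 0)^3 tells us the largest block for λ = 0 has size 3.
Step 3 — with total size 6, 3 blocks, and largest block 3, the block sizes (in nonincreasing order) are [3, 2, 1].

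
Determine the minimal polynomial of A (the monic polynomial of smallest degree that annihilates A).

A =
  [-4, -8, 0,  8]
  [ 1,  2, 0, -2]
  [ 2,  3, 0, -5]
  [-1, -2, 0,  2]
x^2

The characteristic polynomial is χ_A(x) = x^4, so the eigenvalues are known. The minimal polynomial is
  m_A(x) = Π_λ (x − λ)^{k_λ}
where k_λ is the size of the *largest* Jordan block for λ (equivalently, the smallest k with (A − λI)^k v = 0 for every generalised eigenvector v of λ).

  λ = 0: largest Jordan block has size 2, contributing (x − 0)^2

So m_A(x) = x^2 = x^2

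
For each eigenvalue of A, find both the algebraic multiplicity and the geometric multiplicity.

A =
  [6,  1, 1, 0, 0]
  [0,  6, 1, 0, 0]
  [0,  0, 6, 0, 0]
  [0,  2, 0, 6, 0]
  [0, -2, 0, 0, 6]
λ = 6: alg = 5, geom = 3

Step 1 — factor the characteristic polynomial to read off the algebraic multiplicities:
  χ_A(x) = (x - 6)^5

Step 2 — compute geometric multiplicities via the rank-nullity identity g(λ) = n − rank(A − λI):
  rank(A − (6)·I) = 2, so dim ker(A − (6)·I) = n − 2 = 3

Summary:
  λ = 6: algebraic multiplicity = 5, geometric multiplicity = 3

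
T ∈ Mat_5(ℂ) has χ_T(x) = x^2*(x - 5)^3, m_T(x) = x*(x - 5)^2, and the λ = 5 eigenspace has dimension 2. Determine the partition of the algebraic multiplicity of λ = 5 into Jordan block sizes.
Block sizes for λ = 5: [2, 1]

Step 1 — from the characteristic polynomial, algebraic multiplicity of λ = 5 is 3. From dim ker(T − (5)·I) = 2, there are exactly 2 Jordan blocks for λ = 5.
Step 2 — from the minimal polynomial, the factor (x − 5)^2 tells us the largest block for λ = 5 has size 2.
Step 3 — with total size 3, 2 blocks, and largest block 2, the block sizes (in nonincreasing order) are [2, 1].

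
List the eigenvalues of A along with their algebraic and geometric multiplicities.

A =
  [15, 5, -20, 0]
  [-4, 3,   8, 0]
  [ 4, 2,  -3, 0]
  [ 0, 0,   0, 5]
λ = 5: alg = 4, geom = 3

Step 1 — factor the characteristic polynomial to read off the algebraic multiplicities:
  χ_A(x) = (x - 5)^4

Step 2 — compute geometric multiplicities via the rank-nullity identity g(λ) = n − rank(A − λI):
  rank(A − (5)·I) = 1, so dim ker(A − (5)·I) = n − 1 = 3

Summary:
  λ = 5: algebraic multiplicity = 4, geometric multiplicity = 3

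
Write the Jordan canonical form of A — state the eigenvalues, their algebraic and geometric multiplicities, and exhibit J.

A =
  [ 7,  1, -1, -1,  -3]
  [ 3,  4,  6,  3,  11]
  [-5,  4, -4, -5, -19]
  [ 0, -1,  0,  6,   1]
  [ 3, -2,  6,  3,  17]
J_3(6) ⊕ J_2(6)

The characteristic polynomial is
  det(x·I − A) = x^5 - 30*x^4 + 360*x^3 - 2160*x^2 + 6480*x - 7776 = (x - 6)^5

Eigenvalues and multiplicities (the geometric multiplicity of λ is n − rank(A − λI), which equals the number of Jordan blocks for λ):
  λ = 6: algebraic multiplicity = 5, geometric multiplicity = 2

Determining the block sizes for each eigenvalue:
  λ = 6: with am = 5 and gm = 2, the partition is not yet determined (e.g. several partitions of 5 into 2 parts exist). Let N = A − (6)·I. Computing rank(N^1) = 3, rank(N^2) = 1, rank(N^3) = 0; the number of blocks of size ≥ j is rank(N^{j−1}) − rank(N^j), giving [2, 2, 1]. So we have 1 block(s) of size 3, 1 block(s) of size 2 → block sizes [3, 2]

Assembling the blocks gives a Jordan form
J =
  [6, 1, 0, 0, 0]
  [0, 6, 1, 0, 0]
  [0, 0, 6, 0, 0]
  [0, 0, 0, 6, 1]
  [0, 0, 0, 0, 6]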